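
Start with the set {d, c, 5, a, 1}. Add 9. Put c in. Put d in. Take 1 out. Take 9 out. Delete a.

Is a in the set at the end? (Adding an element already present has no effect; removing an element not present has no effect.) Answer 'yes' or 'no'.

Answer: no

Derivation:
Tracking the set through each operation:
Start: {1, 5, a, c, d}
Event 1 (add 9): added. Set: {1, 5, 9, a, c, d}
Event 2 (add c): already present, no change. Set: {1, 5, 9, a, c, d}
Event 3 (add d): already present, no change. Set: {1, 5, 9, a, c, d}
Event 4 (remove 1): removed. Set: {5, 9, a, c, d}
Event 5 (remove 9): removed. Set: {5, a, c, d}
Event 6 (remove a): removed. Set: {5, c, d}

Final set: {5, c, d} (size 3)
a is NOT in the final set.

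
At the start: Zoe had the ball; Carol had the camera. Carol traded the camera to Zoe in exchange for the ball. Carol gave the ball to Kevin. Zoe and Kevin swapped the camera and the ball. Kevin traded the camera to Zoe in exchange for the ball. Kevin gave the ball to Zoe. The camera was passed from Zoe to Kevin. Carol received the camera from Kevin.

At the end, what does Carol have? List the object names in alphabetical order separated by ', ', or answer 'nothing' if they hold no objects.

Answer: camera

Derivation:
Tracking all object holders:
Start: ball:Zoe, camera:Carol
Event 1 (swap camera<->ball: now camera:Zoe, ball:Carol). State: ball:Carol, camera:Zoe
Event 2 (give ball: Carol -> Kevin). State: ball:Kevin, camera:Zoe
Event 3 (swap camera<->ball: now camera:Kevin, ball:Zoe). State: ball:Zoe, camera:Kevin
Event 4 (swap camera<->ball: now camera:Zoe, ball:Kevin). State: ball:Kevin, camera:Zoe
Event 5 (give ball: Kevin -> Zoe). State: ball:Zoe, camera:Zoe
Event 6 (give camera: Zoe -> Kevin). State: ball:Zoe, camera:Kevin
Event 7 (give camera: Kevin -> Carol). State: ball:Zoe, camera:Carol

Final state: ball:Zoe, camera:Carol
Carol holds: camera.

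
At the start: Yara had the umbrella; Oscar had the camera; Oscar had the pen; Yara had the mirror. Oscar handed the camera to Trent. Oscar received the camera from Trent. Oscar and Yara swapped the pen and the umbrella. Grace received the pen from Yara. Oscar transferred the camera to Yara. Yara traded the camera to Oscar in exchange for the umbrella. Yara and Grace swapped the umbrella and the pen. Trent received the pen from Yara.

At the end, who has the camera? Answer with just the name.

Tracking all object holders:
Start: umbrella:Yara, camera:Oscar, pen:Oscar, mirror:Yara
Event 1 (give camera: Oscar -> Trent). State: umbrella:Yara, camera:Trent, pen:Oscar, mirror:Yara
Event 2 (give camera: Trent -> Oscar). State: umbrella:Yara, camera:Oscar, pen:Oscar, mirror:Yara
Event 3 (swap pen<->umbrella: now pen:Yara, umbrella:Oscar). State: umbrella:Oscar, camera:Oscar, pen:Yara, mirror:Yara
Event 4 (give pen: Yara -> Grace). State: umbrella:Oscar, camera:Oscar, pen:Grace, mirror:Yara
Event 5 (give camera: Oscar -> Yara). State: umbrella:Oscar, camera:Yara, pen:Grace, mirror:Yara
Event 6 (swap camera<->umbrella: now camera:Oscar, umbrella:Yara). State: umbrella:Yara, camera:Oscar, pen:Grace, mirror:Yara
Event 7 (swap umbrella<->pen: now umbrella:Grace, pen:Yara). State: umbrella:Grace, camera:Oscar, pen:Yara, mirror:Yara
Event 8 (give pen: Yara -> Trent). State: umbrella:Grace, camera:Oscar, pen:Trent, mirror:Yara

Final state: umbrella:Grace, camera:Oscar, pen:Trent, mirror:Yara
The camera is held by Oscar.

Answer: Oscar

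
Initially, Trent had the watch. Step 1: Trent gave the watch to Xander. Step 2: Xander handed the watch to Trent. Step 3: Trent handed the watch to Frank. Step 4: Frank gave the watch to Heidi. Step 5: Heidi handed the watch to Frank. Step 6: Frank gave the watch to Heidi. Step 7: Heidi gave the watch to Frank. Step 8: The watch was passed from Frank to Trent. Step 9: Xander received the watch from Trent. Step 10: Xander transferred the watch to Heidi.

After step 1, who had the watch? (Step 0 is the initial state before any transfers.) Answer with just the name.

Tracking the watch holder through step 1:
After step 0 (start): Trent
After step 1: Xander

At step 1, the holder is Xander.

Answer: Xander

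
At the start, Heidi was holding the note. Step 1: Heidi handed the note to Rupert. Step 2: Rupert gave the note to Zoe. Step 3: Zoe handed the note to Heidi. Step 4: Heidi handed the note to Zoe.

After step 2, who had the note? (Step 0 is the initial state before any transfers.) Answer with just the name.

Answer: Zoe

Derivation:
Tracking the note holder through step 2:
After step 0 (start): Heidi
After step 1: Rupert
After step 2: Zoe

At step 2, the holder is Zoe.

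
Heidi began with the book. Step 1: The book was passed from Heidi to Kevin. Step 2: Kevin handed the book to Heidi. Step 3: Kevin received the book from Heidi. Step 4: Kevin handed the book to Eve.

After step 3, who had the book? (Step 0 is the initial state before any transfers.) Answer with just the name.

Tracking the book holder through step 3:
After step 0 (start): Heidi
After step 1: Kevin
After step 2: Heidi
After step 3: Kevin

At step 3, the holder is Kevin.

Answer: Kevin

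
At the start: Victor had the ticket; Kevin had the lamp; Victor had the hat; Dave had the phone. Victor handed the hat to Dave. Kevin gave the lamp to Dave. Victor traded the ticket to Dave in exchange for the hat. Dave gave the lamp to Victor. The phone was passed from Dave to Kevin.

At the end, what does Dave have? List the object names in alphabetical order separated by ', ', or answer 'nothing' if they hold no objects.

Tracking all object holders:
Start: ticket:Victor, lamp:Kevin, hat:Victor, phone:Dave
Event 1 (give hat: Victor -> Dave). State: ticket:Victor, lamp:Kevin, hat:Dave, phone:Dave
Event 2 (give lamp: Kevin -> Dave). State: ticket:Victor, lamp:Dave, hat:Dave, phone:Dave
Event 3 (swap ticket<->hat: now ticket:Dave, hat:Victor). State: ticket:Dave, lamp:Dave, hat:Victor, phone:Dave
Event 4 (give lamp: Dave -> Victor). State: ticket:Dave, lamp:Victor, hat:Victor, phone:Dave
Event 5 (give phone: Dave -> Kevin). State: ticket:Dave, lamp:Victor, hat:Victor, phone:Kevin

Final state: ticket:Dave, lamp:Victor, hat:Victor, phone:Kevin
Dave holds: ticket.

Answer: ticket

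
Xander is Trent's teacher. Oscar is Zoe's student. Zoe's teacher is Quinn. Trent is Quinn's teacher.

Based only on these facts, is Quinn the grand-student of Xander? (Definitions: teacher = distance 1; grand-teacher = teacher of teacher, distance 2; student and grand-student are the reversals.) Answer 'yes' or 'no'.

Reconstructing the teacher chain from the given facts:
  Xander -> Trent -> Quinn -> Zoe -> Oscar
(each arrow means 'teacher of the next')
Positions in the chain (0 = top):
  position of Xander: 0
  position of Trent: 1
  position of Quinn: 2
  position of Zoe: 3
  position of Oscar: 4

Quinn is at position 2, Xander is at position 0; signed distance (j - i) = -2.
'grand-student' requires j - i = -2. Actual distance is -2, so the relation HOLDS.

Answer: yes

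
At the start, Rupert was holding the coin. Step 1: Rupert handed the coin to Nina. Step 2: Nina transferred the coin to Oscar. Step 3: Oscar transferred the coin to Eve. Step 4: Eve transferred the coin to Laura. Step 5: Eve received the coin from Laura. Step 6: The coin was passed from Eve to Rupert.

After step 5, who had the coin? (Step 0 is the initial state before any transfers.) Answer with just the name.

Answer: Eve

Derivation:
Tracking the coin holder through step 5:
After step 0 (start): Rupert
After step 1: Nina
After step 2: Oscar
After step 3: Eve
After step 4: Laura
After step 5: Eve

At step 5, the holder is Eve.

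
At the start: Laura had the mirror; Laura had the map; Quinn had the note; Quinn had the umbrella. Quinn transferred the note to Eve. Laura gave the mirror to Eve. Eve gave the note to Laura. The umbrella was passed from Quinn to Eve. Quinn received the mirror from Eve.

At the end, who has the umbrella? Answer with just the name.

Answer: Eve

Derivation:
Tracking all object holders:
Start: mirror:Laura, map:Laura, note:Quinn, umbrella:Quinn
Event 1 (give note: Quinn -> Eve). State: mirror:Laura, map:Laura, note:Eve, umbrella:Quinn
Event 2 (give mirror: Laura -> Eve). State: mirror:Eve, map:Laura, note:Eve, umbrella:Quinn
Event 3 (give note: Eve -> Laura). State: mirror:Eve, map:Laura, note:Laura, umbrella:Quinn
Event 4 (give umbrella: Quinn -> Eve). State: mirror:Eve, map:Laura, note:Laura, umbrella:Eve
Event 5 (give mirror: Eve -> Quinn). State: mirror:Quinn, map:Laura, note:Laura, umbrella:Eve

Final state: mirror:Quinn, map:Laura, note:Laura, umbrella:Eve
The umbrella is held by Eve.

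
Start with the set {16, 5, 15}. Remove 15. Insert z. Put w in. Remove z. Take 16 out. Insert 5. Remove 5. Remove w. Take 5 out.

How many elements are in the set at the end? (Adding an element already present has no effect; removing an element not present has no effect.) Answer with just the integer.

Tracking the set through each operation:
Start: {15, 16, 5}
Event 1 (remove 15): removed. Set: {16, 5}
Event 2 (add z): added. Set: {16, 5, z}
Event 3 (add w): added. Set: {16, 5, w, z}
Event 4 (remove z): removed. Set: {16, 5, w}
Event 5 (remove 16): removed. Set: {5, w}
Event 6 (add 5): already present, no change. Set: {5, w}
Event 7 (remove 5): removed. Set: {w}
Event 8 (remove w): removed. Set: {}
Event 9 (remove 5): not present, no change. Set: {}

Final set: {} (size 0)

Answer: 0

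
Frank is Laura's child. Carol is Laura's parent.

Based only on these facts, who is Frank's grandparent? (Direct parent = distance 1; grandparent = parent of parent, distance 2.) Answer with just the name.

Reconstructing the parent chain from the given facts:
  Carol -> Laura -> Frank
(each arrow means 'parent of the next')
Positions in the chain (0 = top):
  position of Carol: 0
  position of Laura: 1
  position of Frank: 2

Frank is at position 2; the grandparent is 2 steps up the chain, i.e. position 0: Carol.

Answer: Carol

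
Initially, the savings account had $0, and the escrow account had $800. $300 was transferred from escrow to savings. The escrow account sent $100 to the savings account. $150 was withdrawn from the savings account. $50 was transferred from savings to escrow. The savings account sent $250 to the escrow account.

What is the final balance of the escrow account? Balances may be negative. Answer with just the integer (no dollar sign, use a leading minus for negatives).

Tracking account balances step by step:
Start: savings=0, escrow=800
Event 1 (transfer 300 escrow -> savings): escrow: 800 - 300 = 500, savings: 0 + 300 = 300. Balances: savings=300, escrow=500
Event 2 (transfer 100 escrow -> savings): escrow: 500 - 100 = 400, savings: 300 + 100 = 400. Balances: savings=400, escrow=400
Event 3 (withdraw 150 from savings): savings: 400 - 150 = 250. Balances: savings=250, escrow=400
Event 4 (transfer 50 savings -> escrow): savings: 250 - 50 = 200, escrow: 400 + 50 = 450. Balances: savings=200, escrow=450
Event 5 (transfer 250 savings -> escrow): savings: 200 - 250 = -50, escrow: 450 + 250 = 700. Balances: savings=-50, escrow=700

Final balance of escrow: 700

Answer: 700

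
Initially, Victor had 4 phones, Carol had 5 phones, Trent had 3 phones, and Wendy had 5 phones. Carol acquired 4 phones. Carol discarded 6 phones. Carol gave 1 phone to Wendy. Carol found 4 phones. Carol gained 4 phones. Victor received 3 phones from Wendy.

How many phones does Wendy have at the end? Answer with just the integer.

Answer: 3

Derivation:
Tracking counts step by step:
Start: Victor=4, Carol=5, Trent=3, Wendy=5
Event 1 (Carol +4): Carol: 5 -> 9. State: Victor=4, Carol=9, Trent=3, Wendy=5
Event 2 (Carol -6): Carol: 9 -> 3. State: Victor=4, Carol=3, Trent=3, Wendy=5
Event 3 (Carol -> Wendy, 1): Carol: 3 -> 2, Wendy: 5 -> 6. State: Victor=4, Carol=2, Trent=3, Wendy=6
Event 4 (Carol +4): Carol: 2 -> 6. State: Victor=4, Carol=6, Trent=3, Wendy=6
Event 5 (Carol +4): Carol: 6 -> 10. State: Victor=4, Carol=10, Trent=3, Wendy=6
Event 6 (Wendy -> Victor, 3): Wendy: 6 -> 3, Victor: 4 -> 7. State: Victor=7, Carol=10, Trent=3, Wendy=3

Wendy's final count: 3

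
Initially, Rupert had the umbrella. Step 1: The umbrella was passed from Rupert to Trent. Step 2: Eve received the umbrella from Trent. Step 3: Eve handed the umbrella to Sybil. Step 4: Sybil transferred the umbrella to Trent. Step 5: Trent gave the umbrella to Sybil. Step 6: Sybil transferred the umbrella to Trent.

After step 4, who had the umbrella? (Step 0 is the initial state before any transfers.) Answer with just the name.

Tracking the umbrella holder through step 4:
After step 0 (start): Rupert
After step 1: Trent
After step 2: Eve
After step 3: Sybil
After step 4: Trent

At step 4, the holder is Trent.

Answer: Trent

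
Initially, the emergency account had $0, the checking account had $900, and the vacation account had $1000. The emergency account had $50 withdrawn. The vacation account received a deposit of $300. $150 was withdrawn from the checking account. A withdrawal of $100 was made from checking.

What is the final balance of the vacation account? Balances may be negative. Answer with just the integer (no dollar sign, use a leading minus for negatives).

Tracking account balances step by step:
Start: emergency=0, checking=900, vacation=1000
Event 1 (withdraw 50 from emergency): emergency: 0 - 50 = -50. Balances: emergency=-50, checking=900, vacation=1000
Event 2 (deposit 300 to vacation): vacation: 1000 + 300 = 1300. Balances: emergency=-50, checking=900, vacation=1300
Event 3 (withdraw 150 from checking): checking: 900 - 150 = 750. Balances: emergency=-50, checking=750, vacation=1300
Event 4 (withdraw 100 from checking): checking: 750 - 100 = 650. Balances: emergency=-50, checking=650, vacation=1300

Final balance of vacation: 1300

Answer: 1300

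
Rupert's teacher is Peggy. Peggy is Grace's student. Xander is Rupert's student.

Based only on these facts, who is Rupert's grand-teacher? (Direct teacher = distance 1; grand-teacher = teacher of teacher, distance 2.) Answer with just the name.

Reconstructing the teacher chain from the given facts:
  Grace -> Peggy -> Rupert -> Xander
(each arrow means 'teacher of the next')
Positions in the chain (0 = top):
  position of Grace: 0
  position of Peggy: 1
  position of Rupert: 2
  position of Xander: 3

Rupert is at position 2; the grand-teacher is 2 steps up the chain, i.e. position 0: Grace.

Answer: Grace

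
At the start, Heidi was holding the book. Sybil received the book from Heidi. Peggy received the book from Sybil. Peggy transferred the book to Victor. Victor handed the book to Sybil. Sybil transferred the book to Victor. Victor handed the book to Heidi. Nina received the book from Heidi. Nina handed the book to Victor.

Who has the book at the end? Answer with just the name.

Answer: Victor

Derivation:
Tracking the book through each event:
Start: Heidi has the book.
After event 1: Sybil has the book.
After event 2: Peggy has the book.
After event 3: Victor has the book.
After event 4: Sybil has the book.
After event 5: Victor has the book.
After event 6: Heidi has the book.
After event 7: Nina has the book.
After event 8: Victor has the book.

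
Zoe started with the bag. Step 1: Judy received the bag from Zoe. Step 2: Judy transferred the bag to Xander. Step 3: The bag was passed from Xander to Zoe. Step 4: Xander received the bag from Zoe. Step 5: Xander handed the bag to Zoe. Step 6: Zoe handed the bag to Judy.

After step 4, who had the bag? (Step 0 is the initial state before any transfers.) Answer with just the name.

Answer: Xander

Derivation:
Tracking the bag holder through step 4:
After step 0 (start): Zoe
After step 1: Judy
After step 2: Xander
After step 3: Zoe
After step 4: Xander

At step 4, the holder is Xander.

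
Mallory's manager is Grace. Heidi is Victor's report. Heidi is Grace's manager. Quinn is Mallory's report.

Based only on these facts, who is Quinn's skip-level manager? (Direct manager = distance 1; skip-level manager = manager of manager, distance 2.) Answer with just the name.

Reconstructing the manager chain from the given facts:
  Victor -> Heidi -> Grace -> Mallory -> Quinn
(each arrow means 'manager of the next')
Positions in the chain (0 = top):
  position of Victor: 0
  position of Heidi: 1
  position of Grace: 2
  position of Mallory: 3
  position of Quinn: 4

Quinn is at position 4; the skip-level manager is 2 steps up the chain, i.e. position 2: Grace.

Answer: Grace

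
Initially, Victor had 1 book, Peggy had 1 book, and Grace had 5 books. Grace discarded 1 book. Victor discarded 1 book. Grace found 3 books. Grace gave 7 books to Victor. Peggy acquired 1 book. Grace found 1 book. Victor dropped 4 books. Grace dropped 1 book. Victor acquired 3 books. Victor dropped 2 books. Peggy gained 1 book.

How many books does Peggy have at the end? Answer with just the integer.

Tracking counts step by step:
Start: Victor=1, Peggy=1, Grace=5
Event 1 (Grace -1): Grace: 5 -> 4. State: Victor=1, Peggy=1, Grace=4
Event 2 (Victor -1): Victor: 1 -> 0. State: Victor=0, Peggy=1, Grace=4
Event 3 (Grace +3): Grace: 4 -> 7. State: Victor=0, Peggy=1, Grace=7
Event 4 (Grace -> Victor, 7): Grace: 7 -> 0, Victor: 0 -> 7. State: Victor=7, Peggy=1, Grace=0
Event 5 (Peggy +1): Peggy: 1 -> 2. State: Victor=7, Peggy=2, Grace=0
Event 6 (Grace +1): Grace: 0 -> 1. State: Victor=7, Peggy=2, Grace=1
Event 7 (Victor -4): Victor: 7 -> 3. State: Victor=3, Peggy=2, Grace=1
Event 8 (Grace -1): Grace: 1 -> 0. State: Victor=3, Peggy=2, Grace=0
Event 9 (Victor +3): Victor: 3 -> 6. State: Victor=6, Peggy=2, Grace=0
Event 10 (Victor -2): Victor: 6 -> 4. State: Victor=4, Peggy=2, Grace=0
Event 11 (Peggy +1): Peggy: 2 -> 3. State: Victor=4, Peggy=3, Grace=0

Peggy's final count: 3

Answer: 3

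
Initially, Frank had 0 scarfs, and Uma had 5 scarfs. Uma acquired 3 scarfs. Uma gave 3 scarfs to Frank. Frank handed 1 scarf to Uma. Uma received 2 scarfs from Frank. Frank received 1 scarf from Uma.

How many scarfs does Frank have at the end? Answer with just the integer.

Answer: 1

Derivation:
Tracking counts step by step:
Start: Frank=0, Uma=5
Event 1 (Uma +3): Uma: 5 -> 8. State: Frank=0, Uma=8
Event 2 (Uma -> Frank, 3): Uma: 8 -> 5, Frank: 0 -> 3. State: Frank=3, Uma=5
Event 3 (Frank -> Uma, 1): Frank: 3 -> 2, Uma: 5 -> 6. State: Frank=2, Uma=6
Event 4 (Frank -> Uma, 2): Frank: 2 -> 0, Uma: 6 -> 8. State: Frank=0, Uma=8
Event 5 (Uma -> Frank, 1): Uma: 8 -> 7, Frank: 0 -> 1. State: Frank=1, Uma=7

Frank's final count: 1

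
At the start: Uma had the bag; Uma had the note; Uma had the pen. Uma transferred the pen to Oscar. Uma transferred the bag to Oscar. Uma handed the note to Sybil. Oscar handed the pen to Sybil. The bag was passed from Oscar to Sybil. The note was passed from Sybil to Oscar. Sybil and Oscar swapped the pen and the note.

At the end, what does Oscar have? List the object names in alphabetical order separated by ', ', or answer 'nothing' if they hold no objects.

Tracking all object holders:
Start: bag:Uma, note:Uma, pen:Uma
Event 1 (give pen: Uma -> Oscar). State: bag:Uma, note:Uma, pen:Oscar
Event 2 (give bag: Uma -> Oscar). State: bag:Oscar, note:Uma, pen:Oscar
Event 3 (give note: Uma -> Sybil). State: bag:Oscar, note:Sybil, pen:Oscar
Event 4 (give pen: Oscar -> Sybil). State: bag:Oscar, note:Sybil, pen:Sybil
Event 5 (give bag: Oscar -> Sybil). State: bag:Sybil, note:Sybil, pen:Sybil
Event 6 (give note: Sybil -> Oscar). State: bag:Sybil, note:Oscar, pen:Sybil
Event 7 (swap pen<->note: now pen:Oscar, note:Sybil). State: bag:Sybil, note:Sybil, pen:Oscar

Final state: bag:Sybil, note:Sybil, pen:Oscar
Oscar holds: pen.

Answer: pen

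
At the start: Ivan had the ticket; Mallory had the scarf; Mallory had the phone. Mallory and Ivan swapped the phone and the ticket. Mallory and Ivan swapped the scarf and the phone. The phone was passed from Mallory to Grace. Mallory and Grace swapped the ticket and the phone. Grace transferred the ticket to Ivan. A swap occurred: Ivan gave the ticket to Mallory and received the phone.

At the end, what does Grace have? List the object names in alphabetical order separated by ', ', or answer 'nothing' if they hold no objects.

Tracking all object holders:
Start: ticket:Ivan, scarf:Mallory, phone:Mallory
Event 1 (swap phone<->ticket: now phone:Ivan, ticket:Mallory). State: ticket:Mallory, scarf:Mallory, phone:Ivan
Event 2 (swap scarf<->phone: now scarf:Ivan, phone:Mallory). State: ticket:Mallory, scarf:Ivan, phone:Mallory
Event 3 (give phone: Mallory -> Grace). State: ticket:Mallory, scarf:Ivan, phone:Grace
Event 4 (swap ticket<->phone: now ticket:Grace, phone:Mallory). State: ticket:Grace, scarf:Ivan, phone:Mallory
Event 5 (give ticket: Grace -> Ivan). State: ticket:Ivan, scarf:Ivan, phone:Mallory
Event 6 (swap ticket<->phone: now ticket:Mallory, phone:Ivan). State: ticket:Mallory, scarf:Ivan, phone:Ivan

Final state: ticket:Mallory, scarf:Ivan, phone:Ivan
Grace holds: (nothing).

Answer: nothing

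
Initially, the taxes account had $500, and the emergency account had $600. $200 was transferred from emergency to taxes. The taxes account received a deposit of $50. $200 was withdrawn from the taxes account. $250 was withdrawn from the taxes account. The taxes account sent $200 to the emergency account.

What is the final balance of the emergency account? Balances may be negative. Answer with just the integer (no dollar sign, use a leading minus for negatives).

Answer: 600

Derivation:
Tracking account balances step by step:
Start: taxes=500, emergency=600
Event 1 (transfer 200 emergency -> taxes): emergency: 600 - 200 = 400, taxes: 500 + 200 = 700. Balances: taxes=700, emergency=400
Event 2 (deposit 50 to taxes): taxes: 700 + 50 = 750. Balances: taxes=750, emergency=400
Event 3 (withdraw 200 from taxes): taxes: 750 - 200 = 550. Balances: taxes=550, emergency=400
Event 4 (withdraw 250 from taxes): taxes: 550 - 250 = 300. Balances: taxes=300, emergency=400
Event 5 (transfer 200 taxes -> emergency): taxes: 300 - 200 = 100, emergency: 400 + 200 = 600. Balances: taxes=100, emergency=600

Final balance of emergency: 600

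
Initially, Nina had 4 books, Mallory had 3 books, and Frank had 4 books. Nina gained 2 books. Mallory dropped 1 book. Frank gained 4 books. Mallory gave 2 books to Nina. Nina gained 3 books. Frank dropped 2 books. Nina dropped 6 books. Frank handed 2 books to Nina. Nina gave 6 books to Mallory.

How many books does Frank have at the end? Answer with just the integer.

Tracking counts step by step:
Start: Nina=4, Mallory=3, Frank=4
Event 1 (Nina +2): Nina: 4 -> 6. State: Nina=6, Mallory=3, Frank=4
Event 2 (Mallory -1): Mallory: 3 -> 2. State: Nina=6, Mallory=2, Frank=4
Event 3 (Frank +4): Frank: 4 -> 8. State: Nina=6, Mallory=2, Frank=8
Event 4 (Mallory -> Nina, 2): Mallory: 2 -> 0, Nina: 6 -> 8. State: Nina=8, Mallory=0, Frank=8
Event 5 (Nina +3): Nina: 8 -> 11. State: Nina=11, Mallory=0, Frank=8
Event 6 (Frank -2): Frank: 8 -> 6. State: Nina=11, Mallory=0, Frank=6
Event 7 (Nina -6): Nina: 11 -> 5. State: Nina=5, Mallory=0, Frank=6
Event 8 (Frank -> Nina, 2): Frank: 6 -> 4, Nina: 5 -> 7. State: Nina=7, Mallory=0, Frank=4
Event 9 (Nina -> Mallory, 6): Nina: 7 -> 1, Mallory: 0 -> 6. State: Nina=1, Mallory=6, Frank=4

Frank's final count: 4

Answer: 4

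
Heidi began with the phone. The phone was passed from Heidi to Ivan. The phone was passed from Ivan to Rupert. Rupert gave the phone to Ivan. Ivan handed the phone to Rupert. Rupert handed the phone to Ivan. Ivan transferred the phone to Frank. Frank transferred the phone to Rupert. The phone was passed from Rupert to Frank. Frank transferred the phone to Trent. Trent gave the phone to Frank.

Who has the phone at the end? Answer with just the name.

Answer: Frank

Derivation:
Tracking the phone through each event:
Start: Heidi has the phone.
After event 1: Ivan has the phone.
After event 2: Rupert has the phone.
After event 3: Ivan has the phone.
After event 4: Rupert has the phone.
After event 5: Ivan has the phone.
After event 6: Frank has the phone.
After event 7: Rupert has the phone.
After event 8: Frank has the phone.
After event 9: Trent has the phone.
After event 10: Frank has the phone.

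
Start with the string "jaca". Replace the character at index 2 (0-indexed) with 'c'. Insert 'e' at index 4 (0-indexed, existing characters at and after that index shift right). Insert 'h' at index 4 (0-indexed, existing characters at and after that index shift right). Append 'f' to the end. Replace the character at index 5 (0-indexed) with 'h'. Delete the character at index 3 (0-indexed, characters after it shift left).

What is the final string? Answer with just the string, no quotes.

Answer: jachhf

Derivation:
Applying each edit step by step:
Start: "jaca"
Op 1 (replace idx 2: 'c' -> 'c'): "jaca" -> "jaca"
Op 2 (insert 'e' at idx 4): "jaca" -> "jacae"
Op 3 (insert 'h' at idx 4): "jacae" -> "jacahe"
Op 4 (append 'f'): "jacahe" -> "jacahef"
Op 5 (replace idx 5: 'e' -> 'h'): "jacahef" -> "jacahhf"
Op 6 (delete idx 3 = 'a'): "jacahhf" -> "jachhf"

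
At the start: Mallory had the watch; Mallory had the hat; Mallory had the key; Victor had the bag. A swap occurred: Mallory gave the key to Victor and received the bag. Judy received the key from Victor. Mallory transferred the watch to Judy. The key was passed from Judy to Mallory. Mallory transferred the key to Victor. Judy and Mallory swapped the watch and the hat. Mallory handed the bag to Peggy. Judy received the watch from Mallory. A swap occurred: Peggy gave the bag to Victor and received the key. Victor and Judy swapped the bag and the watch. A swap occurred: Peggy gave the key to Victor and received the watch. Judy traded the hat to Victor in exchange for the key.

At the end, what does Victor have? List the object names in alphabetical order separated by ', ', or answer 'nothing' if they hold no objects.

Tracking all object holders:
Start: watch:Mallory, hat:Mallory, key:Mallory, bag:Victor
Event 1 (swap key<->bag: now key:Victor, bag:Mallory). State: watch:Mallory, hat:Mallory, key:Victor, bag:Mallory
Event 2 (give key: Victor -> Judy). State: watch:Mallory, hat:Mallory, key:Judy, bag:Mallory
Event 3 (give watch: Mallory -> Judy). State: watch:Judy, hat:Mallory, key:Judy, bag:Mallory
Event 4 (give key: Judy -> Mallory). State: watch:Judy, hat:Mallory, key:Mallory, bag:Mallory
Event 5 (give key: Mallory -> Victor). State: watch:Judy, hat:Mallory, key:Victor, bag:Mallory
Event 6 (swap watch<->hat: now watch:Mallory, hat:Judy). State: watch:Mallory, hat:Judy, key:Victor, bag:Mallory
Event 7 (give bag: Mallory -> Peggy). State: watch:Mallory, hat:Judy, key:Victor, bag:Peggy
Event 8 (give watch: Mallory -> Judy). State: watch:Judy, hat:Judy, key:Victor, bag:Peggy
Event 9 (swap bag<->key: now bag:Victor, key:Peggy). State: watch:Judy, hat:Judy, key:Peggy, bag:Victor
Event 10 (swap bag<->watch: now bag:Judy, watch:Victor). State: watch:Victor, hat:Judy, key:Peggy, bag:Judy
Event 11 (swap key<->watch: now key:Victor, watch:Peggy). State: watch:Peggy, hat:Judy, key:Victor, bag:Judy
Event 12 (swap hat<->key: now hat:Victor, key:Judy). State: watch:Peggy, hat:Victor, key:Judy, bag:Judy

Final state: watch:Peggy, hat:Victor, key:Judy, bag:Judy
Victor holds: hat.

Answer: hat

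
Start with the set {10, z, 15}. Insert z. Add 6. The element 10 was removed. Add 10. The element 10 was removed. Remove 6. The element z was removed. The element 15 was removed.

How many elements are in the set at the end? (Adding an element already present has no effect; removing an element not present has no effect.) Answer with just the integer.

Answer: 0

Derivation:
Tracking the set through each operation:
Start: {10, 15, z}
Event 1 (add z): already present, no change. Set: {10, 15, z}
Event 2 (add 6): added. Set: {10, 15, 6, z}
Event 3 (remove 10): removed. Set: {15, 6, z}
Event 4 (add 10): added. Set: {10, 15, 6, z}
Event 5 (remove 10): removed. Set: {15, 6, z}
Event 6 (remove 6): removed. Set: {15, z}
Event 7 (remove z): removed. Set: {15}
Event 8 (remove 15): removed. Set: {}

Final set: {} (size 0)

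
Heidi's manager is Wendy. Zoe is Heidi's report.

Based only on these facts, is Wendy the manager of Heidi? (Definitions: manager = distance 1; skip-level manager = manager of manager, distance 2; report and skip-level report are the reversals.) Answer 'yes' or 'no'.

Answer: yes

Derivation:
Reconstructing the manager chain from the given facts:
  Wendy -> Heidi -> Zoe
(each arrow means 'manager of the next')
Positions in the chain (0 = top):
  position of Wendy: 0
  position of Heidi: 1
  position of Zoe: 2

Wendy is at position 0, Heidi is at position 1; signed distance (j - i) = 1.
'manager' requires j - i = 1. Actual distance is 1, so the relation HOLDS.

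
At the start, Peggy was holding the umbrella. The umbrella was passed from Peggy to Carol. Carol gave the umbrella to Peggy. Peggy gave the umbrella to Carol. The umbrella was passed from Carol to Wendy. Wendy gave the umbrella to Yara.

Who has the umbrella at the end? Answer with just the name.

Tracking the umbrella through each event:
Start: Peggy has the umbrella.
After event 1: Carol has the umbrella.
After event 2: Peggy has the umbrella.
After event 3: Carol has the umbrella.
After event 4: Wendy has the umbrella.
After event 5: Yara has the umbrella.

Answer: Yara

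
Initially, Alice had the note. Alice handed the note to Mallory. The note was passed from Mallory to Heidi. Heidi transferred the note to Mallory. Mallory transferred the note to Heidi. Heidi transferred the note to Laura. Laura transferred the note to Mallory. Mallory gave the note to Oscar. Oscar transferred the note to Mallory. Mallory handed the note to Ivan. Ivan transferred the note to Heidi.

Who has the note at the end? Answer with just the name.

Answer: Heidi

Derivation:
Tracking the note through each event:
Start: Alice has the note.
After event 1: Mallory has the note.
After event 2: Heidi has the note.
After event 3: Mallory has the note.
After event 4: Heidi has the note.
After event 5: Laura has the note.
After event 6: Mallory has the note.
After event 7: Oscar has the note.
After event 8: Mallory has the note.
After event 9: Ivan has the note.
After event 10: Heidi has the note.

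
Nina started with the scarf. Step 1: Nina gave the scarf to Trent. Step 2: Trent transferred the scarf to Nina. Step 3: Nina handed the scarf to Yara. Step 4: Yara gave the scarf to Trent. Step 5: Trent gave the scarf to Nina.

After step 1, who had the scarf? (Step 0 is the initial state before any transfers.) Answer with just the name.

Tracking the scarf holder through step 1:
After step 0 (start): Nina
After step 1: Trent

At step 1, the holder is Trent.

Answer: Trent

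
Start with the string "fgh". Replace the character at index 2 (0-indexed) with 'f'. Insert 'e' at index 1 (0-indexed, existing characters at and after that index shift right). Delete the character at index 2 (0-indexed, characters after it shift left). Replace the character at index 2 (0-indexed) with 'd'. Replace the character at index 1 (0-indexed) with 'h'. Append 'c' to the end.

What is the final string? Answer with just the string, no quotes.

Answer: fhdc

Derivation:
Applying each edit step by step:
Start: "fgh"
Op 1 (replace idx 2: 'h' -> 'f'): "fgh" -> "fgf"
Op 2 (insert 'e' at idx 1): "fgf" -> "fegf"
Op 3 (delete idx 2 = 'g'): "fegf" -> "fef"
Op 4 (replace idx 2: 'f' -> 'd'): "fef" -> "fed"
Op 5 (replace idx 1: 'e' -> 'h'): "fed" -> "fhd"
Op 6 (append 'c'): "fhd" -> "fhdc"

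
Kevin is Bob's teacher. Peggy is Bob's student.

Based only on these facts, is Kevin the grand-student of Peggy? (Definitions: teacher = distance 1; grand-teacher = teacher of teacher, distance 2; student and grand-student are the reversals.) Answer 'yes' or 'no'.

Answer: no

Derivation:
Reconstructing the teacher chain from the given facts:
  Kevin -> Bob -> Peggy
(each arrow means 'teacher of the next')
Positions in the chain (0 = top):
  position of Kevin: 0
  position of Bob: 1
  position of Peggy: 2

Kevin is at position 0, Peggy is at position 2; signed distance (j - i) = 2.
'grand-student' requires j - i = -2. Actual distance is 2, so the relation does NOT hold.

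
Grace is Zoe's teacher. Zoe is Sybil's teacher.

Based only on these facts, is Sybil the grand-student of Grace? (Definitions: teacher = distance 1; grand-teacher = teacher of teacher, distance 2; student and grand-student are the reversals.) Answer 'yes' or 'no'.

Reconstructing the teacher chain from the given facts:
  Grace -> Zoe -> Sybil
(each arrow means 'teacher of the next')
Positions in the chain (0 = top):
  position of Grace: 0
  position of Zoe: 1
  position of Sybil: 2

Sybil is at position 2, Grace is at position 0; signed distance (j - i) = -2.
'grand-student' requires j - i = -2. Actual distance is -2, so the relation HOLDS.

Answer: yes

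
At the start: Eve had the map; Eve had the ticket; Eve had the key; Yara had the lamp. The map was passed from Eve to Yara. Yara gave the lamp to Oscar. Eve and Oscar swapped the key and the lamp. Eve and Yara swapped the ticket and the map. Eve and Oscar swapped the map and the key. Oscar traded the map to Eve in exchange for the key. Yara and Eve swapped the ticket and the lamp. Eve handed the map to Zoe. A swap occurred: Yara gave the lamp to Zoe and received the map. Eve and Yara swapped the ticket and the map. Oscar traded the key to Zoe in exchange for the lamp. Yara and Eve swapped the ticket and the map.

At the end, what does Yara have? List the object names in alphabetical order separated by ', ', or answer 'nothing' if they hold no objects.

Answer: map

Derivation:
Tracking all object holders:
Start: map:Eve, ticket:Eve, key:Eve, lamp:Yara
Event 1 (give map: Eve -> Yara). State: map:Yara, ticket:Eve, key:Eve, lamp:Yara
Event 2 (give lamp: Yara -> Oscar). State: map:Yara, ticket:Eve, key:Eve, lamp:Oscar
Event 3 (swap key<->lamp: now key:Oscar, lamp:Eve). State: map:Yara, ticket:Eve, key:Oscar, lamp:Eve
Event 4 (swap ticket<->map: now ticket:Yara, map:Eve). State: map:Eve, ticket:Yara, key:Oscar, lamp:Eve
Event 5 (swap map<->key: now map:Oscar, key:Eve). State: map:Oscar, ticket:Yara, key:Eve, lamp:Eve
Event 6 (swap map<->key: now map:Eve, key:Oscar). State: map:Eve, ticket:Yara, key:Oscar, lamp:Eve
Event 7 (swap ticket<->lamp: now ticket:Eve, lamp:Yara). State: map:Eve, ticket:Eve, key:Oscar, lamp:Yara
Event 8 (give map: Eve -> Zoe). State: map:Zoe, ticket:Eve, key:Oscar, lamp:Yara
Event 9 (swap lamp<->map: now lamp:Zoe, map:Yara). State: map:Yara, ticket:Eve, key:Oscar, lamp:Zoe
Event 10 (swap ticket<->map: now ticket:Yara, map:Eve). State: map:Eve, ticket:Yara, key:Oscar, lamp:Zoe
Event 11 (swap key<->lamp: now key:Zoe, lamp:Oscar). State: map:Eve, ticket:Yara, key:Zoe, lamp:Oscar
Event 12 (swap ticket<->map: now ticket:Eve, map:Yara). State: map:Yara, ticket:Eve, key:Zoe, lamp:Oscar

Final state: map:Yara, ticket:Eve, key:Zoe, lamp:Oscar
Yara holds: map.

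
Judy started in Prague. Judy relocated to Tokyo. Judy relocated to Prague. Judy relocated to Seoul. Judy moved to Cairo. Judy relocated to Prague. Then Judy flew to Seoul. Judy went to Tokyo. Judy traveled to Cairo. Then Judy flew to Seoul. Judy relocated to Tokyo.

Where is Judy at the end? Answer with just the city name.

Tracking Judy's location:
Start: Judy is in Prague.
After move 1: Prague -> Tokyo. Judy is in Tokyo.
After move 2: Tokyo -> Prague. Judy is in Prague.
After move 3: Prague -> Seoul. Judy is in Seoul.
After move 4: Seoul -> Cairo. Judy is in Cairo.
After move 5: Cairo -> Prague. Judy is in Prague.
After move 6: Prague -> Seoul. Judy is in Seoul.
After move 7: Seoul -> Tokyo. Judy is in Tokyo.
After move 8: Tokyo -> Cairo. Judy is in Cairo.
After move 9: Cairo -> Seoul. Judy is in Seoul.
After move 10: Seoul -> Tokyo. Judy is in Tokyo.

Answer: Tokyo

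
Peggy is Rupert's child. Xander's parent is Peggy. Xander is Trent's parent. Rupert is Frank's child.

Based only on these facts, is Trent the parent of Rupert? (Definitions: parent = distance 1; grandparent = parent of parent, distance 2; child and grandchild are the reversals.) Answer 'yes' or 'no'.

Answer: no

Derivation:
Reconstructing the parent chain from the given facts:
  Frank -> Rupert -> Peggy -> Xander -> Trent
(each arrow means 'parent of the next')
Positions in the chain (0 = top):
  position of Frank: 0
  position of Rupert: 1
  position of Peggy: 2
  position of Xander: 3
  position of Trent: 4

Trent is at position 4, Rupert is at position 1; signed distance (j - i) = -3.
'parent' requires j - i = 1. Actual distance is -3, so the relation does NOT hold.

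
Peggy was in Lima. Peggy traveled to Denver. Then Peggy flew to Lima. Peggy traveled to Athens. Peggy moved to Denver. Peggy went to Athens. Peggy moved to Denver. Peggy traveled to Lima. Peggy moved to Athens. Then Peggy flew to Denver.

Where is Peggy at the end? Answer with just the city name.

Tracking Peggy's location:
Start: Peggy is in Lima.
After move 1: Lima -> Denver. Peggy is in Denver.
After move 2: Denver -> Lima. Peggy is in Lima.
After move 3: Lima -> Athens. Peggy is in Athens.
After move 4: Athens -> Denver. Peggy is in Denver.
After move 5: Denver -> Athens. Peggy is in Athens.
After move 6: Athens -> Denver. Peggy is in Denver.
After move 7: Denver -> Lima. Peggy is in Lima.
After move 8: Lima -> Athens. Peggy is in Athens.
After move 9: Athens -> Denver. Peggy is in Denver.

Answer: Denver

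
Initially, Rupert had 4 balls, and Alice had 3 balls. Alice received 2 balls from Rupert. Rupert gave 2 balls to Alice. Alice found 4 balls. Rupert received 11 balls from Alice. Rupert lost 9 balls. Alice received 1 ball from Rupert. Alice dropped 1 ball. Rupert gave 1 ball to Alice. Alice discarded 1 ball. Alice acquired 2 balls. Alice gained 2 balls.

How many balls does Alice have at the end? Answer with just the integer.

Tracking counts step by step:
Start: Rupert=4, Alice=3
Event 1 (Rupert -> Alice, 2): Rupert: 4 -> 2, Alice: 3 -> 5. State: Rupert=2, Alice=5
Event 2 (Rupert -> Alice, 2): Rupert: 2 -> 0, Alice: 5 -> 7. State: Rupert=0, Alice=7
Event 3 (Alice +4): Alice: 7 -> 11. State: Rupert=0, Alice=11
Event 4 (Alice -> Rupert, 11): Alice: 11 -> 0, Rupert: 0 -> 11. State: Rupert=11, Alice=0
Event 5 (Rupert -9): Rupert: 11 -> 2. State: Rupert=2, Alice=0
Event 6 (Rupert -> Alice, 1): Rupert: 2 -> 1, Alice: 0 -> 1. State: Rupert=1, Alice=1
Event 7 (Alice -1): Alice: 1 -> 0. State: Rupert=1, Alice=0
Event 8 (Rupert -> Alice, 1): Rupert: 1 -> 0, Alice: 0 -> 1. State: Rupert=0, Alice=1
Event 9 (Alice -1): Alice: 1 -> 0. State: Rupert=0, Alice=0
Event 10 (Alice +2): Alice: 0 -> 2. State: Rupert=0, Alice=2
Event 11 (Alice +2): Alice: 2 -> 4. State: Rupert=0, Alice=4

Alice's final count: 4

Answer: 4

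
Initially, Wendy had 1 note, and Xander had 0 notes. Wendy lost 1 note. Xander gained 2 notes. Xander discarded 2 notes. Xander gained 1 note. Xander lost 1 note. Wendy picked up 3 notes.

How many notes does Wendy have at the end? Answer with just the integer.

Answer: 3

Derivation:
Tracking counts step by step:
Start: Wendy=1, Xander=0
Event 1 (Wendy -1): Wendy: 1 -> 0. State: Wendy=0, Xander=0
Event 2 (Xander +2): Xander: 0 -> 2. State: Wendy=0, Xander=2
Event 3 (Xander -2): Xander: 2 -> 0. State: Wendy=0, Xander=0
Event 4 (Xander +1): Xander: 0 -> 1. State: Wendy=0, Xander=1
Event 5 (Xander -1): Xander: 1 -> 0. State: Wendy=0, Xander=0
Event 6 (Wendy +3): Wendy: 0 -> 3. State: Wendy=3, Xander=0

Wendy's final count: 3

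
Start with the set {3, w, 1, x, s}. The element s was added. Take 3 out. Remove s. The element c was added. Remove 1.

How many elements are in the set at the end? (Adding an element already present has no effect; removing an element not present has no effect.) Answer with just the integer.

Tracking the set through each operation:
Start: {1, 3, s, w, x}
Event 1 (add s): already present, no change. Set: {1, 3, s, w, x}
Event 2 (remove 3): removed. Set: {1, s, w, x}
Event 3 (remove s): removed. Set: {1, w, x}
Event 4 (add c): added. Set: {1, c, w, x}
Event 5 (remove 1): removed. Set: {c, w, x}

Final set: {c, w, x} (size 3)

Answer: 3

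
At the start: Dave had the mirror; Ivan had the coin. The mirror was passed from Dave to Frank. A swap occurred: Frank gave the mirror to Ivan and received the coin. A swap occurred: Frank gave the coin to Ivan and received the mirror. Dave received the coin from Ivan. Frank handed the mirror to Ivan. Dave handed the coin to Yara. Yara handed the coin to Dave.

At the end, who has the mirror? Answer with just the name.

Tracking all object holders:
Start: mirror:Dave, coin:Ivan
Event 1 (give mirror: Dave -> Frank). State: mirror:Frank, coin:Ivan
Event 2 (swap mirror<->coin: now mirror:Ivan, coin:Frank). State: mirror:Ivan, coin:Frank
Event 3 (swap coin<->mirror: now coin:Ivan, mirror:Frank). State: mirror:Frank, coin:Ivan
Event 4 (give coin: Ivan -> Dave). State: mirror:Frank, coin:Dave
Event 5 (give mirror: Frank -> Ivan). State: mirror:Ivan, coin:Dave
Event 6 (give coin: Dave -> Yara). State: mirror:Ivan, coin:Yara
Event 7 (give coin: Yara -> Dave). State: mirror:Ivan, coin:Dave

Final state: mirror:Ivan, coin:Dave
The mirror is held by Ivan.

Answer: Ivan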